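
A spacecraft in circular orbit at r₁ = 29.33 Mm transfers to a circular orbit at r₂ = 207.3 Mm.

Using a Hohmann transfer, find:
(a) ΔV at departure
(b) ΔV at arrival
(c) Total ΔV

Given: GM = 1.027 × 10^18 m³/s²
r₁ = 29.33 Mm = 2.933 × 10^7 m
r₂ = 207.3 Mm = 2.073 × 10^8 m
GM = 1.027 × 10^18 m³/s²
Transfer ellipse: a_t = (r₁ + r₂)/2 = 1.18315 × 10^8 m
Circular speed at r₁: v₁ = √(GM/r₁) = 187124 m/s
Transfer speed at r₁ (periapsis): v₁ₜ = √(GM(2/r₁ − 1/a_t)) = 247690 m/s
(a) ΔV₁ = v₁ₜ − v₁ = 60566.4 m/s ≈ 60.57 km/s
Circular speed at r₂: v₂ = √(GM/r₂) = 70385.9 m/s
Transfer speed at r₂ (apoapsis): v₂ₜ = √(GM(2/r₂ − 1/a_t)) = 35044.6 m/s
(b) ΔV₂ = v₂ − v₂ₜ = 35341.2 m/s ≈ 35.34 km/s
(c) ΔV_total = ΔV₁ + ΔV₂ = 95907.6 m/s ≈ 95.91 km/s

Final answer:
(a) ΔV₁ = 60.57 km/s
(b) ΔV₂ = 35.34 km/s
(c) ΔV_total = 95.91 km/s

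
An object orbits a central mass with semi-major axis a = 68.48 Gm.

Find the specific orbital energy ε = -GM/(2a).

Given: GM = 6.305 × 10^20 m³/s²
a = 68.48 Gm = 6.848 × 10^10 m
GM = 6.305 × 10^20 m³/s²
2a = 1.3696 × 10^11 m
ε = −GM/(2a) = -4.60353 × 10^9 J/kg ≈ -4.604 GJ/kg

Final answer: -4.604 GJ/kg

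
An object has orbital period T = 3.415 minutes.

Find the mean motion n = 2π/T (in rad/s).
T = 3.415 minutes = 204.9 s
n = 2π / 204.9 s = 0.0306646 rad/s ≈ 0.03066 rad/s

Final answer: n = 0.03066 rad/s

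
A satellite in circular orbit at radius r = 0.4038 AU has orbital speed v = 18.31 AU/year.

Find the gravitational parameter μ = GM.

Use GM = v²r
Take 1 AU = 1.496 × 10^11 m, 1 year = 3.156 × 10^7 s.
r = 0.4038 AU = 6.04085 × 10^10 m
v = 18.31 AU/year = 86792.6 m/s
v² = 7.53296 × 10^9 m²/s²
GM = v²r = 7.53296 × 10^9 × 6.04085 × 10^10 = 4.55055 × 10^20 m³/s²
GM ≈ 4.551 × 10^20 m³/s²

Final answer: GM = 4.551 × 10^20 m³/s²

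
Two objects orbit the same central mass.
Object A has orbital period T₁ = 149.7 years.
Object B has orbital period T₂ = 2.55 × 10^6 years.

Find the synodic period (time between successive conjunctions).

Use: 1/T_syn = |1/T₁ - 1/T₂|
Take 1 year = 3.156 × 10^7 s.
T₁ = 149.7 years = 4.72453 × 10^9 s
T₂ = 2.55 × 10^6 years = 8.0478 × 10^13 s
1/T₁ = 2.11661 × 10^-10 s⁻¹
1/T₂ = 1.24258 × 10^-14 s⁻¹
|1/T₁ − 1/T₂| = 2.11649 × 10^-10 s⁻¹
T_syn = 1 / |1/T₁ − 1/T₂| = 4.72481 × 10^9 s ≈ 149.7 years

Final answer: T_syn = 149.7 years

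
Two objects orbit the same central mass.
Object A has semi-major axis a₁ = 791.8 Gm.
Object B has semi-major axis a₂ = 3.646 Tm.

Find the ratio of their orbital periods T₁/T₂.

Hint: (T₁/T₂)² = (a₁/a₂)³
a₁ = 791.8 Gm = 7.918 × 10^11 m
a₂ = 3.646 Tm = 3.646 × 10^12 m
a₁/a₂ = 0.21717
T₁/T₂ = (a₁/a₂)^(3/2) = (0.21717)^1.5 = 0.101204

Final answer: T₁/T₂ = 0.1012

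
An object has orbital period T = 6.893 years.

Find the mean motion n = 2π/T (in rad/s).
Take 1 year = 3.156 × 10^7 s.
T = 6.893 years = 2.17543 × 10^8 s
n = 2π / (2.17543 × 10^8 s) = 2.88825 × 10^-8 rad/s ≈ 2.888 × 10^-8 rad/s

Final answer: n = 2.888 × 10^-8 rad/s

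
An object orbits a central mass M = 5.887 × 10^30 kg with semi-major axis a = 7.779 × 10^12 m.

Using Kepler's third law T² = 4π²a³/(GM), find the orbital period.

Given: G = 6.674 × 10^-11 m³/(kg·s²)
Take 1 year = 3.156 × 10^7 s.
M = 5.887 × 10^30 kg
GM = G × M = 6.674 × 10^-11 × 5.887 × 10^30 = 3.92898 × 10^20 m³/s²
a = 7.779 × 10^12 m
a³ = 4.70729 × 10^38 m³
T = 2π √(a³/GM) = 2π √((4.70729 × 10^38) / (3.92898 × 10^20)) = 2π × 1.09458 × 10^9 s
T = 6.87742 × 10^9 s ≈ 217.9 years

Final answer: 217.9 years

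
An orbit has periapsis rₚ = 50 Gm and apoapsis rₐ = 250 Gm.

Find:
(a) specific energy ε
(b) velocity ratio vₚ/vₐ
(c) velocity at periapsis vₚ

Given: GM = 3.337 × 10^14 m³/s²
rₚ = 50 Gm = 5 × 10^10 m
rₐ = 250 Gm = 2.5 × 10^11 m
GM = 3.337 × 10^14 m³/s²
a = (rₚ + rₐ)/2 = 1.5 × 10^11 m
e = (rₐ − rₚ)/(rₐ + rₚ) = (2 × 10^11) / (3 × 10^11) = 0.666667
(a) 2a = 3 × 10^11 m;  ε = −GM/(2a) = -1112.33 J/kg ≈ -1.112 kJ/kg
(b) vₚ/vₐ = rₐ/rₚ (angular momentum) = (2.5 × 10^11) / (5 × 10^10) = 5 ≈ 5
(c) vₚ² = GM (2/rₚ − 1/a) = 3.337 × 10^14 × (4 × 10^-11 − 6.66667 × 10^-12) = 11123.3 m²/s²;  vₚ = 105.467 m/s ≈ 105.5 m/s

Final answer:
(a) specific energy ε = -1.112 kJ/kg
(b) velocity ratio vₚ/vₐ = 5
(c) velocity at periapsis vₚ = 105.5 m/s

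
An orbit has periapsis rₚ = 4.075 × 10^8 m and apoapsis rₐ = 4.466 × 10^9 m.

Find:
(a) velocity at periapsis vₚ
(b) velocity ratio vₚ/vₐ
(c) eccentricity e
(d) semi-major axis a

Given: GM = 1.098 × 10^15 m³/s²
rₚ = 4.075 × 10^8 m
rₐ = 4.466 × 10^9 m
GM = 1.098 × 10^15 m³/s²
a = (rₚ + rₐ)/2 = 2.43675 × 10^9 m
e = (rₐ − rₚ)/(rₐ + rₚ) = (4.0585 × 10^9) / (4.8735 × 10^9) = 0.832769
(a) vₚ² = GM (2/rₚ − 1/a) = 1.098 × 10^15 × (4.90798 × 10^-9 − 4.10383 × 10^-10) = 4.93836 × 10^6 m²/s²;  vₚ = 2222.24 m/s ≈ 2.222 km/s
(b) vₚ/vₐ = rₐ/rₚ (angular momentum) = (4.466 × 10^9) / (4.075 × 10^8) = 10.9595 ≈ 10.96
(c) e = 0.832769 ≈ 0.8328
(d) a = 2.43675 × 10^9 m ≈ 2.437 × 10^9 m

Final answer:
(a) velocity at periapsis vₚ = 2.222 km/s
(b) velocity ratio vₚ/vₐ = 10.96
(c) eccentricity e = 0.8328
(d) semi-major axis a = 2.437 × 10^9 m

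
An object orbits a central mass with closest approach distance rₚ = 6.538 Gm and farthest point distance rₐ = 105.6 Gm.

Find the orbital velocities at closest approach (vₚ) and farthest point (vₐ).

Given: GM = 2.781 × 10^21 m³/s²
rₚ = 6.538 Gm = 6.538 × 10^9 m
rₐ = 105.6 Gm = 1.056 × 10^11 m
GM = 2.781 × 10^21 m³/s²
a = (rₚ + rₐ)/2 = 5.6069 × 10^10 m
Vis-viva: v² = GM (2/r − 1/a)
vₚ² = 2.781 × 10^21 × (3.05904 × 10^-10 − 1.78352 × 10^-11) = 8.01119 × 10^11 m²/s²
vₚ = 895053 m/s ≈ 895.1 km/s
vₐ² = 2.781 × 10^21 × (1.89394 × 10^-11 − 1.78352 × 10^-11) = 3.07085 × 10^9 m²/s²
vₐ = 55415.3 m/s ≈ 55.42 km/s

Final answer: vₚ = 895.1 km/s, vₐ = 55.42 km/s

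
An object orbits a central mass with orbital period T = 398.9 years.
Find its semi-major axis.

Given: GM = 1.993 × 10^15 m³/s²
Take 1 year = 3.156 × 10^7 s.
T = 398.9 years = 1.25893 × 10^10 s
GM = 1.993 × 10^15 m³/s²
Kepler's third law: a³ = GM T² / (4π²)
T² = 1.5849 × 10^20 s²
a³ = (1.993 × 10^15) × (1.5849 × 10^20) / (4π²) = 8.0011 × 10^33 m³
a = (a³)^(1/3) = 2.00009 × 10^11 m ≈ 200 Gm

Final answer: 200 Gm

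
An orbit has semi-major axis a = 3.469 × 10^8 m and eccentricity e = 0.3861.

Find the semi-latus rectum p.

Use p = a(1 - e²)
a = 3.469 × 10^8 m
e = 0.3861,  e² = 0.149073,  1 − e² = 0.850927
p = a(1 − e²) = 3.469 × 10^8 m × 0.850927 = 2.95187 × 10^8 m ≈ 2.952 × 10^8 m

Final answer: p = 2.952 × 10^8 m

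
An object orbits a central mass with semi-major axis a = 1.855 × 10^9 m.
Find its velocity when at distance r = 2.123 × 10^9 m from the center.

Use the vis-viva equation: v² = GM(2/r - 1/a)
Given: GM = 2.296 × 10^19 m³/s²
a = 1.855 × 10^9 m
r = 2.123 × 10^9 m
GM = 2.296 × 10^19 m³/s²
2/r − 1/a = 9.42063 × 10^-10 − 5.39084 × 10^-10 = 4.0298 × 10^-10 m⁻¹
v² = GM (2/r − 1/a) = 9.25241 × 10^9 m²/s²
v = 96189.5 m/s ≈ 96.19 km/s

Final answer: 96.19 km/s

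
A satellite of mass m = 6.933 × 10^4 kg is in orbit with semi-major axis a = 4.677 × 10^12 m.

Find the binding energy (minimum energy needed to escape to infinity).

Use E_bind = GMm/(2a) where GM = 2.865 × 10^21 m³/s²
a = 4.677 × 10^12 m
GM = 2.865 × 10^21 m³/s²
m = 6.933 × 10^4 kg
GMm = 2.865 × 10^21 × 69330 = 1.9863 × 10^26 m³·kg/s²
2a = 9.354 × 10^12 m
E_bind = GMm/(2a) = 2.12348 × 10^13 J ≈ 21.23 TJ

Final answer: 21.23 TJ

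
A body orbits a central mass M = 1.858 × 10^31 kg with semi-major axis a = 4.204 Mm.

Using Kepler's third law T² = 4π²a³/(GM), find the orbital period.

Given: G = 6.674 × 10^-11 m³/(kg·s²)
M = 1.858 × 10^31 kg
GM = G × M = 6.674 × 10^-11 × 1.858 × 10^31 = 1.24003 × 10^21 m³/s²
a = 4.204 Mm = 4.204 × 10^6 m
a³ = 7.42999 × 10^19 m³
T = 2π √(a³/GM) = 2π √((7.42999 × 10^19) / (1.24003 × 10^21)) = 2π × 0.244781 s
T = 1.53801 s ≈ 1.538 seconds

Final answer: 1.538 seconds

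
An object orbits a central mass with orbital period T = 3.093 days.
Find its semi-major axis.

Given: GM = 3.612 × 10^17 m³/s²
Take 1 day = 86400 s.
T = 3.093 days = 267235 s
GM = 3.612 × 10^17 m³/s²
Kepler's third law: a³ = GM T² / (4π²)
T² = 7.14147 × 10^10 s²
a³ = (3.612 × 10^17) × (7.14147 × 10^10) / (4π²) = 6.53394 × 10^26 m³
a = (a³)^(1/3) = 8.67744 × 10^8 m ≈ 8.677 × 10^8 m

Final answer: 8.677 × 10^8 m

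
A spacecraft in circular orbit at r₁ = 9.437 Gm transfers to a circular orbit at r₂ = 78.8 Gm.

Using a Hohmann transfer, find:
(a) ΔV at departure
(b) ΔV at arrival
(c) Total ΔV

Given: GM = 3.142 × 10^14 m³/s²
r₁ = 9.437 Gm = 9.437 × 10^9 m
r₂ = 78.8 Gm = 7.88 × 10^10 m
GM = 3.142 × 10^14 m³/s²
Transfer ellipse: a_t = (r₁ + r₂)/2 = 4.41185 × 10^10 m
Circular speed at r₁: v₁ = √(GM/r₁) = 182.468 m/s
Transfer speed at r₁ (periapsis): v₁ₜ = √(GM(2/r₁ − 1/a_t)) = 243.859 m/s
(a) ΔV₁ = v₁ₜ − v₁ = 61.3913 m/s ≈ 61.39 m/s
Circular speed at r₂: v₂ = √(GM/r₂) = 63.1451 m/s
Transfer speed at r₂ (apoapsis): v₂ₜ = √(GM(2/r₂ − 1/a_t)) = 29.2043 m/s
(b) ΔV₂ = v₂ − v₂ₜ = 33.9409 m/s ≈ 33.94 m/s
(c) ΔV_total = ΔV₁ + ΔV₂ = 95.3321 m/s ≈ 95.33 m/s

Final answer:
(a) ΔV₁ = 61.39 m/s
(b) ΔV₂ = 33.94 m/s
(c) ΔV_total = 95.33 m/s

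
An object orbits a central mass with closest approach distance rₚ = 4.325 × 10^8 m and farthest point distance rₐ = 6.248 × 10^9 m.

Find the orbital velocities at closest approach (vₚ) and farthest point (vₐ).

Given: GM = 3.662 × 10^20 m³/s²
rₚ = 4.325 × 10^8 m
rₐ = 6.248 × 10^9 m
GM = 3.662 × 10^20 m³/s²
a = (rₚ + rₐ)/2 = 3.34025 × 10^9 m
Vis-viva: v² = GM (2/r − 1/a)
vₚ² = 3.662 × 10^20 × (4.62428 × 10^-9 − 2.99379 × 10^-10) = 1.58378 × 10^12 m²/s²
vₚ = 1.25848 × 10^6 m/s ≈ 1258 km/s
vₐ² = 3.662 × 10^20 × (3.20102 × 10^-10 − 2.99379 × 10^-10) = 7.589 × 10^9 m²/s²
vₐ = 87114.9 m/s ≈ 87.11 km/s

Final answer: vₚ = 1258 km/s, vₐ = 87.11 km/s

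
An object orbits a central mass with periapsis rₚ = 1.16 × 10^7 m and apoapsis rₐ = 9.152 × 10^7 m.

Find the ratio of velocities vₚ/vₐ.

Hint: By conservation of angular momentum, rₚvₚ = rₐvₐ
rₚ = 1.16 × 10^7 m
rₐ = 9.152 × 10^7 m
rₚvₚ = rₐvₐ  ⇒  vₚ/vₐ = rₐ/rₚ
vₚ/vₐ = (9.152 × 10^7) / (1.16 × 10^7) = 7.88966

Final answer: vₚ/vₐ = 7.89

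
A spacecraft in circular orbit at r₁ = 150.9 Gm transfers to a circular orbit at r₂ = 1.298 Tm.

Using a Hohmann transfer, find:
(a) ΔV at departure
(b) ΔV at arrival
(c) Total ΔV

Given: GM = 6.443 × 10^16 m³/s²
r₁ = 150.9 Gm = 1.509 × 10^11 m
r₂ = 1.298 Tm = 1.298 × 10^12 m
GM = 6.443 × 10^16 m³/s²
Transfer ellipse: a_t = (r₁ + r₂)/2 = 7.2445 × 10^11 m
Circular speed at r₁: v₁ = √(GM/r₁) = 653.431 m/s
Transfer speed at r₁ (periapsis): v₁ₜ = √(GM(2/r₁ − 1/a_t)) = 874.647 m/s
(a) ΔV₁ = v₁ₜ − v₁ = 221.216 m/s ≈ 221.2 m/s
Circular speed at r₂: v₂ = √(GM/r₂) = 222.796 m/s
Transfer speed at r₂ (apoapsis): v₂ₜ = √(GM(2/r₂ − 1/a_t)) = 101.683 m/s
(b) ΔV₂ = v₂ − v₂ₜ = 121.113 m/s ≈ 121.1 m/s
(c) ΔV_total = ΔV₁ + ΔV₂ = 342.329 m/s ≈ 342.3 m/s

Final answer:
(a) ΔV₁ = 221.2 m/s
(b) ΔV₂ = 121.1 m/s
(c) ΔV_total = 342.3 m/s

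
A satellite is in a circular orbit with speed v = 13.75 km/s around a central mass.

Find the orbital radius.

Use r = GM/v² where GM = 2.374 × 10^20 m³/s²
v = 13.75 km/s = 13750 m/s
GM = 2.374 × 10^20 m³/s²
v² = 1.89062 × 10^8 m²/s²
r = GM/v² = (2.374 × 10^20) / (1.89062 × 10^8) = 1.25567 × 10^12 m ≈ 1.256 × 10^12 m

Final answer: 1.256 × 10^12 m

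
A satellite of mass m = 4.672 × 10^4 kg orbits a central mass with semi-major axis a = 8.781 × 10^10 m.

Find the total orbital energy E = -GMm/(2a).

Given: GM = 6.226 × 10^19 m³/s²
a = 8.781 × 10^10 m
GM = 6.226 × 10^19 m³/s²
2a = 1.7562 × 10^11 m
GMm = 6.226 × 10^19 × 46720 = 2.90879 × 10^24 m³·kg/s²
E = −GMm/(2a) = -1.6563 × 10^13 J ≈ -16.56 TJ

Final answer: -16.56 TJ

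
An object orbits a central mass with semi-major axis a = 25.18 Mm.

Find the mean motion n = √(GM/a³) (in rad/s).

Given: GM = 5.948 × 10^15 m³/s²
a = 25.18 Mm = 2.518 × 10^7 m
GM = 5.948 × 10^15 m³/s²
a³ = 1.59649 × 10^22 m³
GM/a³ = (5.948 × 10^15) / (1.59649 × 10^22) = 3.72566 × 10^-7 s⁻²
n = √(GM/a³) = 0.000610382 rad/s ≈ 0.0006104 rad/s

Final answer: n = 0.0006104 rad/s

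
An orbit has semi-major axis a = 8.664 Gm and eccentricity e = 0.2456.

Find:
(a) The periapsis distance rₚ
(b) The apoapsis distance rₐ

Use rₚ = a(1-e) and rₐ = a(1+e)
a = 8.664 Gm = 8.664 × 10^9 m
e = 0.2456:  1 − e = 0.7544,  1 + e = 1.2456
(a) rₚ = a(1 − e) = 8.664 × 10^9 m × 0.7544 = 6.53612 × 10^9 m ≈ 6.536 Gm
(b) rₐ = a(1 + e) = 8.664 × 10^9 m × 1.2456 = 1.07919 × 10^10 m ≈ 10.79 Gm

Final answer:
(a) rₚ = 6.536 Gm
(b) rₐ = 10.79 Gm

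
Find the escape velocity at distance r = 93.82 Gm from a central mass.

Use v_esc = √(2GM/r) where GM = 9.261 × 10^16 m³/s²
r = 93.82 Gm = 9.382 × 10^10 m
GM = 9.261 × 10^16 m³/s²
2GM/r = 2 × (9.261 × 10^16) / (9.382 × 10^10) = 1.97421 × 10^6 m²/s²
v_esc = √(2GM/r) = 1405.06 m/s ≈ 1.405 km/s

Final answer: 1.405 km/s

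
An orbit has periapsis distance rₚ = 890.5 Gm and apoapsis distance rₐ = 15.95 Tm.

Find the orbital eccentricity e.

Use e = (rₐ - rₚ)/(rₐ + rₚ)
rₚ = 890.5 Gm = 8.905 × 10^11 m
rₐ = 15.95 Tm = 1.595 × 10^13 m
rₐ − rₚ = 1.50595 × 10^13 m
rₐ + rₚ = 1.68405 × 10^13 m
e = (rₐ − rₚ)/(rₐ + rₚ) = 0.894243

Final answer: e = 0.8942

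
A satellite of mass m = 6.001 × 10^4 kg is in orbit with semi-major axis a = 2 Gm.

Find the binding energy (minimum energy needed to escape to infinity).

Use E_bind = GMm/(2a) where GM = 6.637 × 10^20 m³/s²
a = 2 Gm = 2 × 10^9 m
GM = 6.637 × 10^20 m³/s²
m = 6.001 × 10^4 kg
GMm = 6.637 × 10^20 × 60010 = 3.98286 × 10^25 m³·kg/s²
2a = 4 × 10^9 m
E_bind = GMm/(2a) = 9.95716 × 10^15 J ≈ 9.957 PJ

Final answer: 9.957 PJ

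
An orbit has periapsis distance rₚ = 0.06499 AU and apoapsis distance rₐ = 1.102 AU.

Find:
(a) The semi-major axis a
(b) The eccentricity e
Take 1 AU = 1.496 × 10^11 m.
rₚ = 0.06499 AU = 9.7225 × 10^9 m
rₐ = 1.102 AU = 1.64859 × 10^11 m
(a) a = (rₚ + rₐ)/2 = 8.72909 × 10^10 m ≈ 0.5835 AU
(b) e = (rₐ − rₚ)/(rₐ + rₚ) = (1.55137 × 10^11) / (1.74582 × 10^11) = 0.888619

Final answer:
(a) a = 0.5835 AU
(b) e = 0.8886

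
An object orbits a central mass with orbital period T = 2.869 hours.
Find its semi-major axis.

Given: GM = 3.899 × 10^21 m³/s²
T = 2.869 hours = 10328.4 s
GM = 3.899 × 10^21 m³/s²
Kepler's third law: a³ = GM T² / (4π²)
T² = 1.06676 × 10^8 s²
a³ = (3.899 × 10^21) × (1.06676 × 10^8) / (4π²) = 1.05356 × 10^28 m³
a = (a³)^(1/3) = 2.19223 × 10^9 m ≈ 2.192 Gm

Final answer: 2.192 Gm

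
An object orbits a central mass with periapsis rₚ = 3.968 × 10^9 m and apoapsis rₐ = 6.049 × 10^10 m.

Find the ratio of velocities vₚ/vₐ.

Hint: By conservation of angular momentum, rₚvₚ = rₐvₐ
rₚ = 3.968 × 10^9 m
rₐ = 6.049 × 10^10 m
rₚvₚ = rₐvₐ  ⇒  vₚ/vₐ = rₐ/rₚ
vₚ/vₐ = (6.049 × 10^10) / (3.968 × 10^9) = 15.2445

Final answer: vₚ/vₐ = 15.24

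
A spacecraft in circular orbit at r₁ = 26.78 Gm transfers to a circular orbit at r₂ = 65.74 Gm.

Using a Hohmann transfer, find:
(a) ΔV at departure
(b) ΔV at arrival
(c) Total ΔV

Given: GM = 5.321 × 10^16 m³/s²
r₁ = 26.78 Gm = 2.678 × 10^10 m
r₂ = 65.74 Gm = 6.574 × 10^10 m
GM = 5.321 × 10^16 m³/s²
Transfer ellipse: a_t = (r₁ + r₂)/2 = 4.626 × 10^10 m
Circular speed at r₁: v₁ = √(GM/r₁) = 1409.59 m/s
Transfer speed at r₁ (periapsis): v₁ₜ = √(GM(2/r₁ − 1/a_t)) = 1680.36 m/s
(a) ΔV₁ = v₁ₜ − v₁ = 270.779 m/s ≈ 270.8 m/s
Circular speed at r₂: v₂ = √(GM/r₂) = 899.667 m/s
Transfer speed at r₂ (apoapsis): v₂ₜ = √(GM(2/r₂ − 1/a_t)) = 684.517 m/s
(b) ΔV₂ = v₂ − v₂ₜ = 215.15 m/s ≈ 215.1 m/s
(c) ΔV_total = ΔV₁ + ΔV₂ = 485.929 m/s ≈ 485.9 m/s

Final answer:
(a) ΔV₁ = 270.8 m/s
(b) ΔV₂ = 215.1 m/s
(c) ΔV_total = 485.9 m/s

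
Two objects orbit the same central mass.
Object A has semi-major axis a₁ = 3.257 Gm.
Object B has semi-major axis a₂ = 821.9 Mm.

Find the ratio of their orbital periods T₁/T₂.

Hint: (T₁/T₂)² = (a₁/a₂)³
a₁ = 3.257 Gm = 3.257 × 10^9 m
a₂ = 821.9 Mm = 8.219 × 10^8 m
a₁/a₂ = 3.96277
T₁/T₂ = (a₁/a₂)^(3/2) = (3.96277)^1.5 = 7.88857

Final answer: T₁/T₂ = 7.889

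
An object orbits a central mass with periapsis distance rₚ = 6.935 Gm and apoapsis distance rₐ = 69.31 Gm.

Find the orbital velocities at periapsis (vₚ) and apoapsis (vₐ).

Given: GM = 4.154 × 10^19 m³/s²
rₚ = 6.935 Gm = 6.935 × 10^9 m
rₐ = 69.31 Gm = 6.931 × 10^10 m
GM = 4.154 × 10^19 m³/s²
a = (rₚ + rₐ)/2 = 3.81225 × 10^10 m
Vis-viva: v² = GM (2/r − 1/a)
vₚ² = 4.154 × 10^19 × (2.88392 × 10^-10 − 2.62312 × 10^-11) = 1.08902 × 10^10 m²/s²
vₚ = 104356 m/s ≈ 104.4 km/s
vₐ² = 4.154 × 10^19 × (2.88559 × 10^-11 − 2.62312 × 10^-11) = 1.09027 × 10^8 m²/s²
vₐ = 10441.6 m/s ≈ 10.44 km/s

Final answer: vₚ = 104.4 km/s, vₐ = 10.44 km/s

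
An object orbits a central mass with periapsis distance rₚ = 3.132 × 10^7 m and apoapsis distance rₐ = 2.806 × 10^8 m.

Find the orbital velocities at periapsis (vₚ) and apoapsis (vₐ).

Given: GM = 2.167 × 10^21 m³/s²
rₚ = 3.132 × 10^7 m
rₐ = 2.806 × 10^8 m
GM = 2.167 × 10^21 m³/s²
a = (rₚ + rₐ)/2 = 1.5596 × 10^8 m
Vis-viva: v² = GM (2/r − 1/a)
vₚ² = 2.167 × 10^21 × (6.3857 × 10^-8 − 6.4119 × 10^-9) = 1.24483 × 10^14 m²/s²
vₚ = 1.11572 × 10^7 m/s ≈ 1.116 × 10^4 km/s
vₐ² = 2.167 × 10^21 × (7.12758 × 10^-9 − 6.4119 × 10^-9) = 1.55089 × 10^12 m²/s²
vₐ = 1.24535 × 10^6 m/s ≈ 1245 km/s

Final answer: vₚ = 1.116 × 10^4 km/s, vₐ = 1245 km/s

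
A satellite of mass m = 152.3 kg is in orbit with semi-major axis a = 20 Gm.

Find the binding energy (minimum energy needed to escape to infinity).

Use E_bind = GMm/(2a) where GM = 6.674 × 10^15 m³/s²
a = 20 Gm = 2 × 10^10 m
GM = 6.674 × 10^15 m³/s²
m = 152.3 kg
GMm = 6.674 × 10^15 × 152.3 = 1.01645 × 10^18 m³·kg/s²
2a = 4 × 10^10 m
E_bind = GMm/(2a) = 2.54113 × 10^7 J ≈ 25.41 MJ

Final answer: 25.41 MJ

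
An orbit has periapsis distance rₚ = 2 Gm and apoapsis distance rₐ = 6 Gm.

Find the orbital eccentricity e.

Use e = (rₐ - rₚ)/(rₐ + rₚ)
rₚ = 2 Gm = 2 × 10^9 m
rₐ = 6 Gm = 6 × 10^9 m
rₐ − rₚ = 4 × 10^9 m
rₐ + rₚ = 8 × 10^9 m
e = (rₐ − rₚ)/(rₐ + rₚ) = 0.5

Final answer: e = 0.5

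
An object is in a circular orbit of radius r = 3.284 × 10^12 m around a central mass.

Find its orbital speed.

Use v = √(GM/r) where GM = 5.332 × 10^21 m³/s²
r = 3.284 × 10^12 m
GM = 5.332 × 10^21 m³/s²
GM/r = (5.332 × 10^21) / (3.284 × 10^12) = 1.62363 × 10^9 m²/s²
v = √(GM/r) = 40294.3 m/s ≈ 40.29 km/s

Final answer: 40.29 km/s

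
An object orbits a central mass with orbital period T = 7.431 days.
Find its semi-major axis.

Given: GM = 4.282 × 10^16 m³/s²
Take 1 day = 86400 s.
T = 7.431 days = 642038 s
GM = 4.282 × 10^16 m³/s²
Kepler's third law: a³ = GM T² / (4π²)
T² = 4.12213 × 10^11 s²
a³ = (4.282 × 10^16) × (4.12213 × 10^11) / (4π²) = 4.47104 × 10^26 m³
a = (a³)^(1/3) = 7.64662 × 10^8 m ≈ 764.7 Mm

Final answer: 764.7 Mm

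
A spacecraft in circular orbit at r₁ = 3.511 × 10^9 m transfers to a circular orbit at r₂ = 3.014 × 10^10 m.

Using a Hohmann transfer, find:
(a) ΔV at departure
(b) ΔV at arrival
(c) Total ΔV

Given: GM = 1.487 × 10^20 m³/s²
r₁ = 3.511 × 10^9 m
r₂ = 3.014 × 10^10 m
GM = 1.487 × 10^20 m³/s²
Transfer ellipse: a_t = (r₁ + r₂)/2 = 1.68255 × 10^10 m
Circular speed at r₁: v₁ = √(GM/r₁) = 205797 m/s
Transfer speed at r₁ (periapsis): v₁ₜ = √(GM(2/r₁ − 1/a_t)) = 275440 m/s
(a) ΔV₁ = v₁ₜ − v₁ = 69643 m/s ≈ 69.64 km/s
Circular speed at r₂: v₂ = √(GM/r₂) = 70239.9 m/s
Transfer speed at r₂ (apoapsis): v₂ₜ = √(GM(2/r₂ − 1/a_t)) = 32086 m/s
(b) ΔV₂ = v₂ − v₂ₜ = 38153.9 m/s ≈ 38.15 km/s
(c) ΔV_total = ΔV₁ + ΔV₂ = 107797 m/s ≈ 107.8 km/s

Final answer:
(a) ΔV₁ = 69.64 km/s
(b) ΔV₂ = 38.15 km/s
(c) ΔV_total = 107.8 km/s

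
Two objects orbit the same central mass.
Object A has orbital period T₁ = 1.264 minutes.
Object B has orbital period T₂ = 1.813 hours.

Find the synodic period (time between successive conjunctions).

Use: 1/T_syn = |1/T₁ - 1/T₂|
T₁ = 1.264 minutes = 75.84 s
T₂ = 1.813 hours = 6526.8 s
1/T₁ = 0.0131857 s⁻¹
1/T₂ = 0.000153214 s⁻¹
|1/T₁ − 1/T₂| = 0.0130324 s⁻¹
T_syn = 1 / |1/T₁ − 1/T₂| = 76.7316 s ≈ 1.279 minutes

Final answer: T_syn = 1.279 minutes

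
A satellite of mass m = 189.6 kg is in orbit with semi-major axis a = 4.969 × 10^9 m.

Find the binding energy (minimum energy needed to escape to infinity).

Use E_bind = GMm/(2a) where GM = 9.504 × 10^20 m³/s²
a = 4.969 × 10^9 m
GM = 9.504 × 10^20 m³/s²
m = 189.6 kg
GMm = 9.504 × 10^20 × 189.6 = 1.80196 × 10^23 m³·kg/s²
2a = 9.938 × 10^9 m
E_bind = GMm/(2a) = 1.8132 × 10^13 J ≈ 18.13 TJ

Final answer: 18.13 TJ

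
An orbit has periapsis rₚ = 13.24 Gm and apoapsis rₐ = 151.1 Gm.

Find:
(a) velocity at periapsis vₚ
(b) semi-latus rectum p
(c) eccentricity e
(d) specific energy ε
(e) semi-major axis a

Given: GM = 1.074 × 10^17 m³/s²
rₚ = 13.24 Gm = 1.324 × 10^10 m
rₐ = 151.1 Gm = 1.511 × 10^11 m
GM = 1.074 × 10^17 m³/s²
a = (rₚ + rₐ)/2 = 8.217 × 10^10 m
e = (rₐ − rₚ)/(rₐ + rₚ) = (1.3786 × 10^11) / (1.6434 × 10^11) = 0.838871
(a) vₚ² = GM (2/rₚ − 1/a) = 1.074 × 10^17 × (1.51057 × 10^-10 − 1.21699 × 10^-11) = 1.49165 × 10^7 m²/s²;  vₚ = 3862.19 m/s ≈ 3.862 km/s
(b) 1 − e² = 0.296296;  p = a(1 − e²) = 8.217 × 10^10 × 0.296296 = 2.43466 × 10^10 m ≈ 24.35 Gm
(c) e = 0.838871 ≈ 0.8389
(d) 2a = 1.6434 × 10^11 m;  ε = −GM/(2a) = -653523 J/kg ≈ -653.5 kJ/kg
(e) a = 8.217 × 10^10 m ≈ 82.17 Gm

Final answer:
(a) velocity at periapsis vₚ = 3.862 km/s
(b) semi-latus rectum p = 24.35 Gm
(c) eccentricity e = 0.8389
(d) specific energy ε = -653.5 kJ/kg
(e) semi-major axis a = 82.17 Gm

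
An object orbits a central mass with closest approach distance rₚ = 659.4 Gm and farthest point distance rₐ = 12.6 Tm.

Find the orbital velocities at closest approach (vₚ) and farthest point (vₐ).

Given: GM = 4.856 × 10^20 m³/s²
rₚ = 659.4 Gm = 6.594 × 10^11 m
rₐ = 12.6 Tm = 1.26 × 10^13 m
GM = 4.856 × 10^20 m³/s²
a = (rₚ + rₐ)/2 = 6.6297 × 10^12 m
Vis-viva: v² = GM (2/r − 1/a)
vₚ² = 4.856 × 10^20 × (3.03306 × 10^-12 − 1.50836 × 10^-13) = 1.39961 × 10^9 m²/s²
vₚ = 37411.3 m/s ≈ 37.41 km/s
vₐ² = 4.856 × 10^20 × (1.5873 × 10^-13 − 1.50836 × 10^-13) = 3.83322 × 10^6 m²/s²
vₐ = 1957.86 m/s ≈ 1.958 km/s

Final answer: vₚ = 37.41 km/s, vₐ = 1.958 km/s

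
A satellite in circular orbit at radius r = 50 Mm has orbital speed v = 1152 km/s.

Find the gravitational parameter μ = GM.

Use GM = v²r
r = 50 Mm = 5 × 10^7 m
v = 1152 km/s = 1.152 × 10^6 m/s
v² = 1.3271 × 10^12 m²/s²
GM = v²r = 1.3271 × 10^12 × 5 × 10^7 = 6.63552 × 10^19 m³/s²
GM ≈ 6.636 × 10^19 m³/s²

Final answer: GM = 6.636 × 10^19 m³/s²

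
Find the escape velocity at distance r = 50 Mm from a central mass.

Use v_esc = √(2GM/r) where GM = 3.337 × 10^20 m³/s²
r = 50 Mm = 5 × 10^7 m
GM = 3.337 × 10^20 m³/s²
2GM/r = 2 × (3.337 × 10^20) / (5 × 10^7) = 1.3348 × 10^13 m²/s²
v_esc = √(2GM/r) = 3.65349 × 10^6 m/s ≈ 3653 km/s

Final answer: 3653 km/s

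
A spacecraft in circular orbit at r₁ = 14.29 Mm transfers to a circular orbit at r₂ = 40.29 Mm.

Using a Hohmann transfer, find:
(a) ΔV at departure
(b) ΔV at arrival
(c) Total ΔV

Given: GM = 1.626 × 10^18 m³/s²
r₁ = 14.29 Mm = 1.429 × 10^7 m
r₂ = 40.29 Mm = 4.029 × 10^7 m
GM = 1.626 × 10^18 m³/s²
Transfer ellipse: a_t = (r₁ + r₂)/2 = 2.729 × 10^7 m
Circular speed at r₁: v₁ = √(GM/r₁) = 337322 m/s
Transfer speed at r₁ (periapsis): v₁ₜ = √(GM(2/r₁ − 1/a_t)) = 409865 m/s
(a) ΔV₁ = v₁ₜ − v₁ = 72543.6 m/s ≈ 72.54 km/s
Circular speed at r₂: v₂ = √(GM/r₂) = 200892 m/s
Transfer speed at r₂ (apoapsis): v₂ₜ = √(GM(2/r₂ − 1/a_t)) = 145370 m/s
(b) ΔV₂ = v₂ − v₂ₜ = 55521.1 m/s ≈ 55.52 km/s
(c) ΔV_total = ΔV₁ + ΔV₂ = 128065 m/s ≈ 128.1 km/s

Final answer:
(a) ΔV₁ = 72.54 km/s
(b) ΔV₂ = 55.52 km/s
(c) ΔV_total = 128.1 km/s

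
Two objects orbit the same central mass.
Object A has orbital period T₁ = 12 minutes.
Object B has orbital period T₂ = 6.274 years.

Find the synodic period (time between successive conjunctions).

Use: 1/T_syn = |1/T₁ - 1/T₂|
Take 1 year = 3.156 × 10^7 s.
T₁ = 12 minutes = 720 s
T₂ = 6.274 years = 1.98007 × 10^8 s
1/T₁ = 0.00138889 s⁻¹
1/T₂ = 5.05032 × 10^-9 s⁻¹
|1/T₁ − 1/T₂| = 0.00138888 s⁻¹
T_syn = 1 / |1/T₁ − 1/T₂| = 720.003 s ≈ 12 minutes

Final answer: T_syn = 12 minutes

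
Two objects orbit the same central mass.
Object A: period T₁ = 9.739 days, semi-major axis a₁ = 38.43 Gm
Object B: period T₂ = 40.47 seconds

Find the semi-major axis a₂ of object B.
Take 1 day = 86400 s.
T₁ = 9.739 days = 841450 s
T₂ = 40.47 seconds
a₁ = 38.43 Gm = 3.843 × 10^10 m
Kepler's third law: (T₂/T₁)² = (a₂/a₁)³  ⇒  a₂ = a₁ (T₂/T₁)^(2/3)
T₂/T₁ = 4.80956 × 10^-5
(T₂/T₁)^(2/3) = 0.00132252
a₂ = 3.843 × 10^10 m × 0.00132252 = 5.08246 × 10^7 m ≈ 50.82 Mm

Final answer: a₂ = 50.82 Mm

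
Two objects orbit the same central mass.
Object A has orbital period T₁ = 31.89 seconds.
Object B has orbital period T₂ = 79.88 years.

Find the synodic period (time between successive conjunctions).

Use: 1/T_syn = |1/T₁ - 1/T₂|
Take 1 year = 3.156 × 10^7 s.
T₁ = 31.89 seconds
T₂ = 79.88 years = 2.52101 × 10^9 s
1/T₁ = 0.0313578 s⁻¹
1/T₂ = 3.96666 × 10^-10 s⁻¹
|1/T₁ − 1/T₂| = 0.0313578 s⁻¹
T_syn = 1 / |1/T₁ − 1/T₂| = 31.89 s ≈ 31.89 seconds

Final answer: T_syn = 31.89 seconds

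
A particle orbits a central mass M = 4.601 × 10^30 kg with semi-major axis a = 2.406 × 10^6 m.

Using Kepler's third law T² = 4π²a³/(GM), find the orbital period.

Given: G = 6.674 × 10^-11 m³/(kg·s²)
M = 4.601 × 10^30 kg
GM = G × M = 6.674 × 10^-11 × 4.601 × 10^30 = 3.07071 × 10^20 m³/s²
a = 2.406 × 10^6 m
a³ = 1.39279 × 10^19 m³
T = 2π √(a³/GM) = 2π √((1.39279 × 10^19) / (3.07071 × 10^20)) = 2π × 0.212973 s
T = 1.33815 s ≈ 1.338 seconds

Final answer: 1.338 seconds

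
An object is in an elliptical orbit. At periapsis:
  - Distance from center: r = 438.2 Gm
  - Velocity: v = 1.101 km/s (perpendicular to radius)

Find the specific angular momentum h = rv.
r = 438.2 Gm = 4.382 × 10^11 m
v = 1.101 km/s = 1101 m/s
h = rv = 4.382 × 10^11 × 1101 = 4.82458 × 10^14 m²/s ≈ 4.825 × 10^14 m²/s

Final answer: h = 4.825 × 10^14 m²/s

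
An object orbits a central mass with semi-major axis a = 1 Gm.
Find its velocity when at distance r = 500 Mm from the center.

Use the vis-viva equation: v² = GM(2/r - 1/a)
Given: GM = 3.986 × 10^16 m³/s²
a = 1 Gm = 1 × 10^9 m
r = 500 Mm = 5 × 10^8 m
GM = 3.986 × 10^16 m³/s²
2/r − 1/a = 4 × 10^-9 − 1 × 10^-9 = 3 × 10^-9 m⁻¹
v² = GM (2/r − 1/a) = 1.1958 × 10^8 m²/s²
v = 10935.3 m/s ≈ 10.94 km/s

Final answer: 10.94 km/s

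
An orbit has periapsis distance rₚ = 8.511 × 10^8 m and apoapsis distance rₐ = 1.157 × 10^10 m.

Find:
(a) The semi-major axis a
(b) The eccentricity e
rₚ = 8.511 × 10^8 m
rₐ = 1.157 × 10^10 m
(a) a = (rₚ + rₐ)/2 = 6.21055 × 10^9 m ≈ 6.211 × 10^9 m
(b) e = (rₐ − rₚ)/(rₐ + rₚ) = (1.07189 × 10^10) / (1.24211 × 10^10) = 0.862959

Final answer:
(a) a = 6.211 × 10^9 m
(b) e = 0.863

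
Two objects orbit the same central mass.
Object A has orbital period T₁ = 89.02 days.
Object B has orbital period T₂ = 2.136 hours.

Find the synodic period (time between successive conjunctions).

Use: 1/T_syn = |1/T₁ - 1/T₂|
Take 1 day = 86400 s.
T₁ = 89.02 days = 7.69133 × 10^6 s
T₂ = 2.136 hours = 7689.6 s
1/T₁ = 1.30017 × 10^-7 s⁻¹
1/T₂ = 0.000130046 s⁻¹
|1/T₁ − 1/T₂| = 0.000129916 s⁻¹
T_syn = 1 / |1/T₁ − 1/T₂| = 7697.3 s ≈ 2.138 hours

Final answer: T_syn = 2.138 hours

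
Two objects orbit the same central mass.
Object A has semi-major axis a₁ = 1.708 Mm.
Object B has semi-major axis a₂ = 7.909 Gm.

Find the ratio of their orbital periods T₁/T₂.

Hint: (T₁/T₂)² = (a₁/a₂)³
a₁ = 1.708 Mm = 1.708 × 10^6 m
a₂ = 7.909 Gm = 7.909 × 10^9 m
a₁/a₂ = 0.000215957
T₁/T₂ = (a₁/a₂)^(3/2) = (0.000215957)^1.5 = 3.17358 × 10^-6

Final answer: T₁/T₂ = 3.174 × 10^-6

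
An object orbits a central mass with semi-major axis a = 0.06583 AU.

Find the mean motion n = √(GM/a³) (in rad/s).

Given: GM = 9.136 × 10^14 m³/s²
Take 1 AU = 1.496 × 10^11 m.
a = 0.06583 AU = 9.84817 × 10^9 m
GM = 9.136 × 10^14 m³/s²
a³ = 9.55138 × 10^29 m³
GM/a³ = (9.136 × 10^14) / (9.55138 × 10^29) = 9.56511 × 10^-16 s⁻²
n = √(GM/a³) = 3.09275 × 10^-8 rad/s ≈ 3.093 × 10^-8 rad/s

Final answer: n = 3.093 × 10^-8 rad/s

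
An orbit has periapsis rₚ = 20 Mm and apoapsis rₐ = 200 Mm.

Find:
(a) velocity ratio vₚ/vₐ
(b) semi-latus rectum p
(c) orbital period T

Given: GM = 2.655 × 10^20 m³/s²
rₚ = 20 Mm = 2 × 10^7 m
rₐ = 200 Mm = 2 × 10^8 m
GM = 2.655 × 10^20 m³/s²
a = (rₚ + rₐ)/2 = 1.1 × 10^8 m
e = (rₐ − rₚ)/(rₐ + rₚ) = (1.8 × 10^8) / (2.2 × 10^8) = 0.818182
(a) vₚ/vₐ = rₐ/rₚ (angular momentum) = (2 × 10^8) / (2 × 10^7) = 10 ≈ 10
(b) 1 − e² = 0.330579;  p = a(1 − e²) = 1.1 × 10^8 × 0.330579 = 3.63636 × 10^7 m ≈ 36.36 Mm
(c) a³ = 1.331 × 10^24 m³;  T = 2π √(a³/GM) = 2π × 70.8038 s = 444.874 s ≈ 7.415 minutes

Final answer:
(a) velocity ratio vₚ/vₐ = 10
(b) semi-latus rectum p = 36.36 Mm
(c) orbital period T = 7.415 minutes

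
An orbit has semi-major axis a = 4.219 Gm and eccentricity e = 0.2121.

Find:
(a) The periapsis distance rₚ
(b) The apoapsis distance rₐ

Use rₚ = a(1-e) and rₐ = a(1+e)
a = 4.219 Gm = 4.219 × 10^9 m
e = 0.2121:  1 − e = 0.7879,  1 + e = 1.2121
(a) rₚ = a(1 − e) = 4.219 × 10^9 m × 0.7879 = 3.32415 × 10^9 m ≈ 3.324 Gm
(b) rₐ = a(1 + e) = 4.219 × 10^9 m × 1.2121 = 5.11385 × 10^9 m ≈ 5.114 Gm

Final answer:
(a) rₚ = 3.324 Gm
(b) rₐ = 5.114 Gm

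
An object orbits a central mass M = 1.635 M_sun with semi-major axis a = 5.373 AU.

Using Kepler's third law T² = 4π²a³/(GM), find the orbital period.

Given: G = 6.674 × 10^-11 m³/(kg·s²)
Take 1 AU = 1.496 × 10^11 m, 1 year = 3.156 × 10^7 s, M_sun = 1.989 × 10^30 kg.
M = 1.635 M_sun = 3.25201 × 10^30 kg
GM = G × M = 6.674 × 10^-11 × 3.25201 × 10^30 = 2.17039 × 10^20 m³/s²
a = 5.373 AU = 8.03801 × 10^11 m
a³ = 5.19332 × 10^35 m³
T = 2π √(a³/GM) = 2π √((5.19332 × 10^35) / (2.17039 × 10^20)) = 2π × 4.89163 × 10^7 s
T = 3.0735 × 10^8 s ≈ 9.739 years

Final answer: 9.739 years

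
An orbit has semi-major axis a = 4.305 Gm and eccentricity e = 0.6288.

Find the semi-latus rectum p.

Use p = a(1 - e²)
a = 4.305 Gm = 4.305 × 10^9 m
e = 0.6288,  e² = 0.395389,  1 − e² = 0.604611
p = a(1 − e²) = 4.305 × 10^9 m × 0.604611 = 2.60285 × 10^9 m ≈ 2.603 Gm

Final answer: p = 2.603 Gm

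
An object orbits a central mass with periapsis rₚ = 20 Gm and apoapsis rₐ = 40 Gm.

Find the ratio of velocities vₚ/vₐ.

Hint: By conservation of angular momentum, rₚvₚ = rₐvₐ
rₚ = 20 Gm = 2 × 10^10 m
rₐ = 40 Gm = 4 × 10^10 m
rₚvₚ = rₐvₐ  ⇒  vₚ/vₐ = rₐ/rₚ
vₚ/vₐ = (4 × 10^10) / (2 × 10^10) = 2

Final answer: vₚ/vₐ = 2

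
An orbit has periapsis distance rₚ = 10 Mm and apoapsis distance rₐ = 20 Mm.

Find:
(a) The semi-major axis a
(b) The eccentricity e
rₚ = 10 Mm = 1 × 10^7 m
rₐ = 20 Mm = 2 × 10^7 m
(a) a = (rₚ + rₐ)/2 = 1.5 × 10^7 m ≈ 15 Mm
(b) e = (rₐ − rₚ)/(rₐ + rₚ) = (1 × 10^7) / (3 × 10^7) = 0.333333

Final answer:
(a) a = 15 Mm
(b) e = 0.3333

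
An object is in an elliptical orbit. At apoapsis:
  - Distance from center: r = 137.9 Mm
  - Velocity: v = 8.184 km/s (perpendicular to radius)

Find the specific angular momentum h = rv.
r = 137.9 Mm = 1.379 × 10^8 m
v = 8.184 km/s = 8184 m/s
h = rv = 1.379 × 10^8 × 8184 = 1.12857 × 10^12 m²/s ≈ 1.129 × 10^12 m²/s

Final answer: h = 1.129 × 10^12 m²/s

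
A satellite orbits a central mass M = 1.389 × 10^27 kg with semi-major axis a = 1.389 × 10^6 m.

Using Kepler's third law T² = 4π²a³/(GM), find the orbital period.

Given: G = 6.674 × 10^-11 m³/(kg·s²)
M = 1.389 × 10^27 kg
GM = G × M = 6.674 × 10^-11 × 1.389 × 10^27 = 9.27019 × 10^16 m³/s²
a = 1.389 × 10^6 m
a³ = 2.67983 × 10^18 m³
T = 2π √(a³/GM) = 2π √((2.67983 × 10^18) / (9.27019 × 10^16)) = 2π × 5.37662 s
T = 33.7823 s ≈ 33.78 seconds

Final answer: 33.78 seconds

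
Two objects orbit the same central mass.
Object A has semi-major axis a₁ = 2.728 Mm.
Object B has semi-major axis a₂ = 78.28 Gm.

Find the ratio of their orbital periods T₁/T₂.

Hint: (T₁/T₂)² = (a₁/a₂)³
a₁ = 2.728 Mm = 2.728 × 10^6 m
a₂ = 78.28 Gm = 7.828 × 10^10 m
a₁/a₂ = 3.48493 × 10^-5
T₁/T₂ = (a₁/a₂)^(3/2) = (3.48493 × 10^-5)^1.5 = 2.05727 × 10^-7

Final answer: T₁/T₂ = 2.057 × 10^-7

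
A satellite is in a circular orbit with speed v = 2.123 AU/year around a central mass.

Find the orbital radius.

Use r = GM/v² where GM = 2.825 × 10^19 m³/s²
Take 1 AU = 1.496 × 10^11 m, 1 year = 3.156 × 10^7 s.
v = 2.123 AU/year = 10063.4 m/s
GM = 2.825 × 10^19 m³/s²
v² = 1.01272 × 10^8 m²/s²
r = GM/v² = (2.825 × 10^19) / (1.01272 × 10^8) = 2.78952 × 10^11 m ≈ 1.865 AU

Final answer: 1.865 AU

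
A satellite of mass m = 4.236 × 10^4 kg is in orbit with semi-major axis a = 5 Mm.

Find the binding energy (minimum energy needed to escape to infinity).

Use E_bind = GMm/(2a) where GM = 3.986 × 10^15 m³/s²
a = 5 Mm = 5 × 10^6 m
GM = 3.986 × 10^15 m³/s²
m = 4.236 × 10^4 kg
GMm = 3.986 × 10^15 × 42360 = 1.68847 × 10^20 m³·kg/s²
2a = 1 × 10^7 m
E_bind = GMm/(2a) = 1.68847 × 10^13 J ≈ 16.88 TJ

Final answer: 16.88 TJ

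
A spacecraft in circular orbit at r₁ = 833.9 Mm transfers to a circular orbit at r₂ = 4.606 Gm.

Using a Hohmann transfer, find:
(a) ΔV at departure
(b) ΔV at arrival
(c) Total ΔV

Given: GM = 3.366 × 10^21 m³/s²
r₁ = 833.9 Mm = 8.339 × 10^8 m
r₂ = 4.606 Gm = 4.606 × 10^9 m
GM = 3.366 × 10^21 m³/s²
Transfer ellipse: a_t = (r₁ + r₂)/2 = 2.71995 × 10^9 m
Circular speed at r₁: v₁ = √(GM/r₁) = 2.00909 × 10^6 m/s
Transfer speed at r₁ (periapsis): v₁ₜ = √(GM(2/r₁ − 1/a_t)) = 2.61446 × 10^6 m/s
(a) ΔV₁ = v₁ₜ − v₁ = 605364 m/s ≈ 605.4 km/s
Circular speed at r₂: v₂ = √(GM/r₂) = 854860 m/s
Transfer speed at r₂ (apoapsis): v₂ₜ = √(GM(2/r₂ − 1/a_t)) = 473338 m/s
(b) ΔV₂ = v₂ − v₂ₜ = 381522 m/s ≈ 381.5 km/s
(c) ΔV_total = ΔV₁ + ΔV₂ = 986886 m/s ≈ 986.9 km/s

Final answer:
(a) ΔV₁ = 605.4 km/s
(b) ΔV₂ = 381.5 km/s
(c) ΔV_total = 986.9 km/s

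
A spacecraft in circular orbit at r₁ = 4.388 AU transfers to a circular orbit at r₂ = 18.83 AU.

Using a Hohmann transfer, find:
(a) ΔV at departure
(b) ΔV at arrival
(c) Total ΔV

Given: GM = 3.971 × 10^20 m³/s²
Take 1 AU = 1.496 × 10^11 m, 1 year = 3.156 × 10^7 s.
r₁ = 4.388 AU = 6.56445 × 10^11 m
r₂ = 18.83 AU = 2.81697 × 10^12 m
GM = 3.971 × 10^20 m³/s²
Transfer ellipse: a_t = (r₁ + r₂)/2 = 1.73671 × 10^12 m
Circular speed at r₁: v₁ = √(GM/r₁) = 24595.2 m/s
Transfer speed at r₁ (periapsis): v₁ₜ = √(GM(2/r₁ − 1/a_t)) = 31324.1 m/s
(a) ΔV₁ = v₁ₜ − v₁ = 6728.87 m/s ≈ 1.42 AU/year
Circular speed at r₂: v₂ = √(GM/r₂) = 11873 m/s
Transfer speed at r₂ (apoapsis): v₂ₜ = √(GM(2/r₂ − 1/a_t)) = 7299.53 m/s
(b) ΔV₂ = v₂ − v₂ₜ = 4573.43 m/s ≈ 0.9648 AU/year
(c) ΔV_total = ΔV₁ + ΔV₂ = 11302.3 m/s ≈ 2.384 AU/year

Final answer:
(a) ΔV₁ = 1.42 AU/year
(b) ΔV₂ = 0.9648 AU/year
(c) ΔV_total = 2.384 AU/year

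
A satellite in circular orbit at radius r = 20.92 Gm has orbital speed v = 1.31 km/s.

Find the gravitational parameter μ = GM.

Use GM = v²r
r = 20.92 Gm = 2.092 × 10^10 m
v = 1.31 km/s = 1310 m/s
v² = 1.7161 × 10^6 m²/s²
GM = v²r = 1.7161 × 10^6 × 2.092 × 10^10 = 3.59008 × 10^16 m³/s²
GM ≈ 3.59 × 10^16 m³/s²

Final answer: GM = 3.59 × 10^16 m³/s²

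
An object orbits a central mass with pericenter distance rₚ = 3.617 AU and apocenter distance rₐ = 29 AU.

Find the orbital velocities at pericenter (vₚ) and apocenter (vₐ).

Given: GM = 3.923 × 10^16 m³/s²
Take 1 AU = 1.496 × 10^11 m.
rₚ = 3.617 AU = 5.41103 × 10^11 m
rₐ = 29 AU = 4.3384 × 10^12 m
GM = 3.923 × 10^16 m³/s²
a = (rₚ + rₐ)/2 = 2.43975 × 10^12 m
Vis-viva: v² = GM (2/r − 1/a)
vₚ² = 3.923 × 10^16 × (3.69615 × 10^-12 − 4.09878 × 10^-13) = 128921 m²/s²
vₚ = 359.055 m/s ≈ 359.1 m/s
vₐ² = 3.923 × 10^16 × (4.60999 × 10^-13 − 4.09878 × 10^-13) = 2005.5 m²/s²
vₐ = 44.7828 m/s ≈ 44.78 m/s

Final answer: vₚ = 359.1 m/s, vₐ = 44.78 m/s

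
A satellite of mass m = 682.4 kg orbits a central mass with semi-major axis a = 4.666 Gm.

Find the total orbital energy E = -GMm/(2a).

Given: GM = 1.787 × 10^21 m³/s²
a = 4.666 Gm = 4.666 × 10^9 m
GM = 1.787 × 10^21 m³/s²
2a = 9.332 × 10^9 m
GMm = 1.787 × 10^21 × 682.4 = 1.21945 × 10^24 m³·kg/s²
E = −GMm/(2a) = -1.30674 × 10^14 J ≈ -130.7 TJ

Final answer: -130.7 TJ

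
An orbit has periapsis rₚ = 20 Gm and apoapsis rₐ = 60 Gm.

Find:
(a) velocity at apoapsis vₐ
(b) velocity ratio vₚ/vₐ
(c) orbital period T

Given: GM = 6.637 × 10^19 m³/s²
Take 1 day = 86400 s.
rₚ = 20 Gm = 2 × 10^10 m
rₐ = 60 Gm = 6 × 10^10 m
GM = 6.637 × 10^19 m³/s²
a = (rₚ + rₐ)/2 = 4 × 10^10 m
e = (rₐ − rₚ)/(rₐ + rₚ) = (4 × 10^10) / (8 × 10^10) = 0.5
(a) vₐ² = GM (2/rₐ − 1/a) = 6.637 × 10^19 × (3.33333 × 10^-11 − 2.5 × 10^-11) = 5.53083 × 10^8 m²/s²;  vₐ = 23517.7 m/s ≈ 23.52 km/s
(b) vₚ/vₐ = rₐ/rₚ (angular momentum) = (6 × 10^10) / (2 × 10^10) = 3 ≈ 3
(c) a³ = 6.4 × 10^31 m³;  T = 2π √(a³/GM) = 2π × 981983 s = 6.16998 × 10^6 s ≈ 71.41 days

Final answer:
(a) velocity at apoapsis vₐ = 23.52 km/s
(b) velocity ratio vₚ/vₐ = 3
(c) orbital period T = 71.41 days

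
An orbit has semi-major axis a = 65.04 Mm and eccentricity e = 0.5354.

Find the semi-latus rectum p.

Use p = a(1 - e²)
a = 65.04 Mm = 6.504 × 10^7 m
e = 0.5354,  e² = 0.286653,  1 − e² = 0.713347
p = a(1 − e²) = 6.504 × 10^7 m × 0.713347 = 4.63961 × 10^7 m ≈ 46.4 Mm

Final answer: p = 46.4 Mm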